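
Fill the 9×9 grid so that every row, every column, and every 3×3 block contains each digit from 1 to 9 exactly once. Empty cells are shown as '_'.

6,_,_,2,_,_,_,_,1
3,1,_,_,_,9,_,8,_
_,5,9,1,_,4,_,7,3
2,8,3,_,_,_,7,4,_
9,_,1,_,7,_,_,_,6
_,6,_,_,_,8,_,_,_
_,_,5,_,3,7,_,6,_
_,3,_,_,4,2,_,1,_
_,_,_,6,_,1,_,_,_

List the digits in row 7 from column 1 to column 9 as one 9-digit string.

195837462

R3C1 = 8: row 3 has {1,3,4,5,7,9}; col 1 has {2,3,6,9}; box has {1,3,5,6,9} → only 8 remains.
R3C5 = 6: row 3 has {1,3,4,5,7,8,9}; col 5 has {3,4,7}; box has {1,2,4,9} → only 6 remains.
R3C7 = 2: row 3 has {1,3,4,5,6,7,8,9}; col 7 has {7}; box has {1,3,7,8} → only 2 remains.
R5C2 = 4: row 5 has {1,6,7,9}; col 2 has {1,3,5,6,8}; box has {1,2,3,6,8,9} → only 4 remains.
R6C3 = 7: row 6 has {6,8}; col 3 has {1,3,5,9}; box has {1,2,3,4,6,8,9} → only 7 remains.
R8C1 = 7: row 8 has {1,2,3,4}; col 1 has {2,3,6,8,9}; box has {3,5} → only 7 remains.
R9C1 = 4: row 9 has {1,6}; col 1 has {2,3,6,7,8,9}; box has {3,5,7} → only 4 remains.
R1C2 = 7: row 1 has {1,2,6}; col 2 has {1,3,4,5,6,8}; box has {1,3,5,6,8,9} → only 7 remains.
R1C3 = 4: row 1 has {1,2,6,7}; col 3 has {1,3,5,7,9}; box has {1,3,5,6,7,8,9} → only 4 remains.
R2C3 = 2: row 2 has {1,3,8,9}; col 3 has {1,3,4,5,7,9}; box has {1,3,4,5,6,7,8,9} → only 2 remains.
R2C5 = 5: row 2 has {1,2,3,8,9}; col 5 has {3,4,6,7}; box has {1,2,4,6,9} → only 5 remains.
R2C9 = 4: row 2 has {1,2,3,5,8,9}; col 9 has {1,3,6}; box has {1,2,3,7,8} → only 4 remains.
R6C1 = 5: row 6 has {6,7,8}; col 1 has {2,3,4,6,7,8,9}; box has {1,2,3,4,6,7,8,9} → only 5 remains.
R7C1 = 1: row 7 has {3,5,6,7}; col 1 has {2,3,4,5,6,7,8,9}; box has {3,4,5,7} → only 1 remains.
R9C3 = 8: row 9 has {1,4,6}; col 3 has {1,2,3,4,5,7,9}; box has {1,3,4,5,7} → only 8 remains.
R9C5 = 9: row 9 has {1,4,6,8}; col 5 has {3,4,5,6,7}; box has {1,2,3,4,6,7} → only 9 remains.
R1C5 = 8: row 1 has {1,2,4,6,7}; col 5 has {3,4,5,6,7,9}; box has {1,2,4,5,6,9} → only 8 remains.
R1C6 = 3: row 1 has {1,2,4,6,7,8}; col 6 has {1,2,4,7,8,9}; box has {1,2,4,5,6,8,9} → only 3 remains.
R2C4 = 7: row 2 has {1,2,3,4,5,8,9}; col 4 has {1,2,6}; box has {1,2,3,4,5,6,8,9} → only 7 remains.
R2C7 = 6: row 2 has {1,2,3,4,5,7,8,9}; col 7 has {2,7}; box has {1,2,3,4,7,8} → only 6 remains.
R4C5 = 1: row 4 has {2,3,4,7,8}; col 5 has {3,4,5,6,7,8,9}; box has {7,8} → only 1 remains.
R5C6 = 5: row 5 has {1,4,6,7,9}; col 6 has {1,2,3,4,7,8,9}; box has {1,7,8} → only 5 remains.
R6C5 = 2: row 6 has {5,6,7,8}; col 5 has {1,3,4,5,6,7,8,9}; box has {1,5,7,8} → only 2 remains.
R6C9 = 9: row 6 has {2,5,6,7,8}; col 9 has {1,3,4,6}; box has {4,6,7} → only 9 remains.
R7C4 = 8: row 7 has {1,3,5,6,7}; col 4 has {1,2,6,7}; box has {1,2,3,4,6,7,9} → only 8 remains.
R7C9 = 2: row 7 has {1,3,5,6,7,8}; col 9 has {1,3,4,6,9}; box has {1,6} → only 2 remains.
R8C3 = 6: row 8 has {1,2,3,4,7}; col 3 has {1,2,3,4,5,7,8,9}; box has {1,3,4,5,7,8} → only 6 remains.
R8C4 = 5: row 8 has {1,2,3,4,6,7}; col 4 has {1,2,6,7,8}; box has {1,2,3,4,6,7,8,9} → only 5 remains.
R8C9 = 8: row 8 has {1,2,3,4,5,6,7}; col 9 has {1,2,3,4,6,9}; box has {1,2,6} → only 8 remains.
R9C2 = 2: row 9 has {1,4,6,8,9}; col 2 has {1,3,4,5,6,7,8}; box has {1,3,4,5,6,7,8} → only 2 remains.
R4C4 = 9: row 4 has {1,2,3,4,7,8}; col 4 has {1,2,5,6,7,8}; box has {1,2,5,7,8} → only 9 remains.
R4C6 = 6: row 4 has {1,2,3,4,7,8,9}; col 6 has {1,2,3,4,5,7,8,9}; box has {1,2,5,7,8,9} → only 6 remains.
R4C9 = 5: row 4 has {1,2,3,4,6,7,8,9}; col 9 has {1,2,3,4,6,8,9}; box has {4,6,7,9} → only 5 remains.
R5C4 = 3: row 5 has {1,4,5,6,7,9}; col 4 has {1,2,5,6,7,8,9}; box has {1,2,5,6,7,8,9} → only 3 remains.
R5C7 = 8: row 5 has {1,3,4,5,6,7,9}; col 7 has {2,6,7}; box has {4,5,6,7,9} → only 8 remains.
R5C8 = 2: row 5 has {1,3,4,5,6,7,8,9}; col 8 has {1,4,6,7,8}; box has {4,5,6,7,8,9} → only 2 remains.
R6C4 = 4: row 6 has {2,5,6,7,8,9}; col 4 has {1,2,3,5,6,7,8,9}; box has {1,2,3,5,6,7,8,9} → only 4 remains.
R6C8 = 3: row 6 has {2,4,5,6,7,8,9}; col 8 has {1,2,4,6,7,8}; box has {2,4,5,6,7,8,9} → only 3 remains.
R7C2 = 9: row 7 has {1,2,3,5,6,7,8}; col 2 has {1,2,3,4,5,6,7,8}; box has {1,2,3,4,5,6,7,8} → only 9 remains.
R7C7 = 4: row 7 has {1,2,3,5,6,7,8,9}; col 7 has {2,6,7,8}; box has {1,2,6,8} → only 4 remains.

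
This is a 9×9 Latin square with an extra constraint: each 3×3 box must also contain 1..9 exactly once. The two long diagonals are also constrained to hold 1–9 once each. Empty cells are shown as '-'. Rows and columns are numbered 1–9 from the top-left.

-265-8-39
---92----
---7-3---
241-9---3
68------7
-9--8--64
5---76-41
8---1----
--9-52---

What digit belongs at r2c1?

3

r1c5 = 4 (sole candidate).
r2c6 = 1 (sole candidate).
r3c5 = 6 (sole candidate).
r4c4 = 6 (sole candidate).
r5c5 = 3 (sole candidate).
r7c2 = 3 (sole candidate).
r7c3 = 2 (sole candidate).
r7c4 = 8 (sole candidate).
r7c7 = 9 (sole candidate).
r9c9 = 8 (sole candidate).
r5c3 = 5 (sole candidate).
r5c6 = 4 (sole candidate).
r6c4 = 1 (sole candidate).
r8c6 = 9 (sole candidate).
r9c8 = 7 (sole candidate).
r3c3 = 4 (sole candidate).
r5c4 = 2 (sole candidate).
r5c7 = 1 (sole candidate).
r5c8 = 9 (sole candidate).
r8c3 = 7 (sole candidate).
r9c1 = 4 (sole candidate).
r9c4 = 3 (sole candidate).
r9c7 = 6 (sole candidate).
r1c7 = 7 (sole candidate).
r6c3 = 3 (sole candidate).
r8c2 = 6 (sole candidate).
r8c4 = 4 (sole candidate).
r9c2 = 1 (sole candidate).
r1c1 = 1 (sole candidate).
r2c3 = 8 (sole candidate).
r2c8 = 5 (sole candidate).
r2c9 = 6 (sole candidate).
r3c1 = 9 (sole candidate).
r3c2 = 5 (sole candidate).
r3c7 = 8 (sole candidate).
r3c9 = 2 (sole candidate).
r4c6 = 7 (sole candidate).
r4c7 = 5 (sole candidate).
r4c8 = 8 (sole candidate).
r6c1 = 7 (sole candidate).
r6c6 = 5 (sole candidate).
r6c7 = 2 (sole candidate).
r8c7 = 3 (sole candidate).
r8c8 = 2 (sole candidate).
r8c9 = 5 (sole candidate).
r2c1 = 3: row 2 has {1,2,5,6,8,9}; col 1 has {1,2,4,5,6,7,8,9}; box has {1,2,4,5,6,8,9} → only 3 remains.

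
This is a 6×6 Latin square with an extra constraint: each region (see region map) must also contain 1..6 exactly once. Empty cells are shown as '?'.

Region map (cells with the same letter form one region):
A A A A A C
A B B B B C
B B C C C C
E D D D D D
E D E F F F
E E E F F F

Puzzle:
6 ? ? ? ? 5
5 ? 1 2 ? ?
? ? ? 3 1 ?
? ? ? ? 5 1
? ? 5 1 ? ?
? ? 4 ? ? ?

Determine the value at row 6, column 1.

1

row 1, column 4 = 4: row 1 has {5,6}; col 4 has {1,2,3}; region has {5,6} → only 4 remains.
row 3, column 1 = 4: row 3 has {1,3}; col 1 has {5,6}; region has {1,2} → only 4 remains.
row 4, column 4 = 6: row 4 has {1,5}; col 4 has {1,2,3,4}; region has {1,5} → only 6 remains.
row 6, column 4 = 5: row 6 has {4}; col 4 has {1,2,3,4,6}; region has {1} → only 5 remains.
row 1, column 2 = 1: in row 1, 1 can only go here (every other open cell in that row sees a 1).
row 2, column 6 = 4: in row 2, 4 can only go here (every other open cell in that row sees a 4).
row 3, column 2 = 5: in row 3, 5 can only go here (every other open cell in that row sees a 5).
row 4, column 2 = 4: in row 4, 4 can only go here (every other open cell in that row sees a 4).
row 5, column 5 = 4: in row 5, 4 can only go here (every other open cell in that row sees a 4).
row 5, column 6 = 6: in row 5, 6 can only go here (every other open cell in that row sees a 6).
row 3, column 6 = 2: row 3 has {1,3,4,5}; col 6 has {1,4,5,6}; region has {1,3,4,5} → only 2 remains.
row 6, column 6 = 3: row 6 has {4,5}; col 6 has {1,2,4,5,6}; region has {1,4,5,6} → only 3 remains.
row 3, column 3 = 6: row 3 has {1,2,3,4,5}; col 3 has {1,4,5}; region has {1,2,3,4,5} → only 6 remains.
row 6, column 5 = 2: row 6 has {3,4,5}; col 5 has {1,4,5}; region has {1,3,4,5,6} → only 2 remains.
row 1, column 5 = 3: row 1 has {1,4,5,6}; col 5 has {1,2,4,5}; region has {1,4,5,6} → only 3 remains.
row 2, column 5 = 6: row 2 has {1,2,4,5}; col 5 has {1,2,3,4,5}; region has {1,2,4,5} → only 6 remains.
row 6, column 1 = 1: row 6 has {2,3,4,5}; col 1 has {4,5,6}; region has {4,5} → only 1 remains.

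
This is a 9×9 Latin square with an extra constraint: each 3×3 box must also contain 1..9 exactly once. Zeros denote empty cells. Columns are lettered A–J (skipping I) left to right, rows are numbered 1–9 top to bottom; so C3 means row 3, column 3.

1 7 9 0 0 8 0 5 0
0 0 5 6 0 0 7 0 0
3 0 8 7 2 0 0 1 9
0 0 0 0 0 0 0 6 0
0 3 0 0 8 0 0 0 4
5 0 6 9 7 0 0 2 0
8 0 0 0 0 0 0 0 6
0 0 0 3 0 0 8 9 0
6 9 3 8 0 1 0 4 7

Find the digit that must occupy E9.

D1 = 4: row 1 has {1,5,7,8,9}; col 4 has {3,6,7,8,9}; box has {2,6,7,8} → only 4 remains.
E1 = 3: row 1 has {1,4,5,7,8,9}; col 5 has {2,7,8}; box has {2,4,6,7,8} → only 3 remains.
J1 = 2: row 1 has {1,3,4,5,7,8,9}; col 9 has {4,6,7,9}; box has {1,5,7,9} → only 2 remains.
F2 = 9: row 2 has {5,6,7}; col 6 has {1,8}; box has {2,3,4,6,7,8} → only 9 remains.
F3 = 5: row 3 has {1,2,3,7,8,9}; col 6 has {1,8,9}; box has {2,3,4,6,7,8,9} → only 5 remains.
H5 = 7: row 5 has {3,4,8}; col 8 has {1,2,4,5,6,9}; box has {2,4,6} → only 7 remains.
H7 = 3: row 7 has {6,8}; col 8 has {1,2,4,5,6,7,9}; box has {4,6,7,8,9} → only 3 remains.
E9 = 5: row 9 has {1,3,4,6,7,8,9}; col 5 has {2,3,7,8}; box has {1,3,8} → only 5 remains.

5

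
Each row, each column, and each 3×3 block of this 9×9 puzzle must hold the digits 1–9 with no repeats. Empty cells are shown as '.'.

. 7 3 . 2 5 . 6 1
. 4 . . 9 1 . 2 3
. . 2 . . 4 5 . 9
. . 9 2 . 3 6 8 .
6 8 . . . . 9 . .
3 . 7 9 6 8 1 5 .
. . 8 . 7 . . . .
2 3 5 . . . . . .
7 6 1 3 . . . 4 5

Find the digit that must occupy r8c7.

r1c4 = 8: row 1 has {1,2,3,5,6,7}; col 4 has {2,3,9}; box has {1,2,4,5,9} → only 8 remains.
r1c7 = 4: row 1 has {1,2,3,5,6,7,8}; col 7 has {1,5,6,9}; box has {1,2,3,5,6,9} → only 4 remains.
r2c3 = 6: row 2 has {1,2,3,4,9}; col 3 has {1,2,3,5,7,8,9}; box has {2,3,4,7} → only 6 remains.
r2c4 = 7: row 2 has {1,2,3,4,6,9}; col 4 has {2,3,8,9}; box has {1,2,4,5,8,9} → only 7 remains.
r2c7 = 8: row 2 has {1,2,3,4,6,7,9}; col 7 has {1,4,5,6,9}; box has {1,2,3,4,5,6,9} → only 8 remains.
r3c2 = 1: row 3 has {2,4,5,9}; col 2 has {3,4,6,7,8}; box has {2,3,4,6,7} → only 1 remains.
r3c4 = 6: row 3 has {1,2,4,5,9}; col 4 has {2,3,7,8,9}; box has {1,2,4,5,7,8,9} → only 6 remains.
r3c5 = 3: row 3 has {1,2,4,5,6,9}; col 5 has {2,6,7,9}; box has {1,2,4,5,6,7,8,9} → only 3 remains.
r3c8 = 7: row 3 has {1,2,3,4,5,6,9}; col 8 has {2,4,5,6,8}; box has {1,2,3,4,5,6,8,9} → only 7 remains.
r4c2 = 5: row 4 has {2,3,6,8,9}; col 2 has {1,3,4,6,7,8}; box has {3,6,7,8,9} → only 5 remains.
r5c3 = 4: row 5 has {6,8,9}; col 3 has {1,2,3,5,6,7,8,9}; box has {3,5,6,7,8,9} → only 4 remains.
r5c6 = 7: row 5 has {4,6,8,9}; col 6 has {1,3,4,5,8}; box has {2,3,6,8,9} → only 7 remains.
r5c8 = 3: row 5 has {4,6,7,8,9}; col 8 has {2,4,5,6,7,8}; box has {1,5,6,8,9} → only 3 remains.
r5c9 = 2: row 5 has {3,4,6,7,8,9}; col 9 has {1,3,5,9}; box has {1,3,5,6,8,9} → only 2 remains.
r6c2 = 2: row 6 has {1,3,5,6,7,8,9}; col 2 has {1,3,4,5,6,7,8}; box has {3,4,5,6,7,8,9} → only 2 remains.
r6c9 = 4: row 6 has {1,2,3,5,6,7,8,9}; col 9 has {1,2,3,5,9}; box has {1,2,3,5,6,8,9} → only 4 remains.
r7c2 = 9: row 7 has {7,8}; col 2 has {1,2,3,4,5,6,7,8}; box has {1,2,3,5,6,7,8} → only 9 remains.
r7c8 = 1: row 7 has {7,8,9}; col 8 has {2,3,4,5,6,7,8}; box has {4,5} → only 1 remains.
r7c9 = 6: row 7 has {1,7,8,9}; col 9 has {1,2,3,4,5,9}; box has {1,4,5} → only 6 remains.
r8c7 = 7: row 8 has {2,3,5}; col 7 has {1,4,5,6,8,9}; box has {1,4,5,6} → only 7 remains.

7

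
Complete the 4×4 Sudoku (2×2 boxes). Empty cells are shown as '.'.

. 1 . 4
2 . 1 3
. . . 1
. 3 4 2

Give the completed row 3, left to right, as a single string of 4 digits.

4231

r1c1 = 3 (sole candidate).
r1c3 = 2 (sole candidate).
r2c2 = 4 (sole candidate).
r3c1 = 4: row 3 has {1}; col 1 has {2,3}; box has {3} → only 4 remains.
r3c2 = 2: row 3 has {1,4}; col 2 has {1,3,4}; box has {3,4} → only 2 remains.
r3c3 = 3: row 3 has {1,2,4}; col 3 has {1,2,4}; box has {1,2,4} → only 3 remains.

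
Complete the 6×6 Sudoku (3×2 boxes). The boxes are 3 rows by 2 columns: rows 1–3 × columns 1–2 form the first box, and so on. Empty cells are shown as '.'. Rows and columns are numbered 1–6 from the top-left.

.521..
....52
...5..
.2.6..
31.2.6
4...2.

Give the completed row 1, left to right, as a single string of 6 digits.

652134

R1C1 = 6: row 1 has {1,2,5}; col 1 has {3,4}; box has {5} → only 6 remains.
R2C1 = 1 (sole candidate).
R3C1 = 2 (sole candidate).
R4C1 = 5 (sole candidate).
R5C5 = 4 (sole candidate).
R6C2 = 6 (sole candidate).
R6C4 = 3 (sole candidate).
R1C5 = 3: row 1 has {1,2,5,6}; col 5 has {2,4,5}; box has {2,5} → only 3 remains.
R1C6 = 4: row 1 has {1,2,3,5,6}; col 6 has {2,6}; box has {2,3,5} → only 4 remains.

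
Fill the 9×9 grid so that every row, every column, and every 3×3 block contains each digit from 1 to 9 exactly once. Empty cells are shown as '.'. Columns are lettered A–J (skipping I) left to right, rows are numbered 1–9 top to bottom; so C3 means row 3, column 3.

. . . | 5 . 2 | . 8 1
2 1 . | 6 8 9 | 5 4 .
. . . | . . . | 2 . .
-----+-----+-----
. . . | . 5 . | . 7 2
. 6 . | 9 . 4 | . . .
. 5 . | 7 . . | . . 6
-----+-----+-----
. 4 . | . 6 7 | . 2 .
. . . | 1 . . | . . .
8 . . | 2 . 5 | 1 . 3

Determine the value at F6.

J2 = 7: row 2 has {1,2,4,5,6,8,9}; col 9 has {1,2,3,6}; box has {1,2,4,5,8} → only 7 remains.
J3 = 9: row 3 has {2}; col 9 has {1,2,3,6,7}; box has {1,2,4,5,7,8} → only 9 remains.
C2 = 3: row 2 has {1,2,4,5,6,7,8,9}; col 3 has {}; box has {1,2} → only 3 remains.
F4 = 6: in row 4, 6 can only go here (every other open cell in that row sees a 6).
E9 = 4: in row 9, 4 can only go here (every other open cell in that row sees a 4).
B8 = 2: in column 2, 2 can only go here (every other open cell in that column sees a 2).
B4 = 3: in column 2, 3 can only go here (every other open cell in that column sees a 3).
D4 = 8: row 4 has {2,3,5,6,7}; col 4 has {1,2,5,6,7,9}; box has {4,5,6,7,9} → only 8 remains.
D7 = 3: row 7 has {2,4,6,7}; col 4 has {1,2,5,6,7,8,9}; box has {1,2,4,5,6,7} → only 3 remains.
E8 = 9: row 8 has {1,2}; col 5 has {4,5,6,8}; box has {1,2,3,4,5,6,7} → only 9 remains.
F8 = 8: row 8 has {1,2,9}; col 6 has {2,4,5,6,7,9}; box has {1,2,3,4,5,6,7,9} → only 8 remains.
D3 = 4: row 3 has {2,9}; col 4 has {1,2,3,5,6,7,8,9}; box has {2,5,6,8,9} → only 4 remains.
A8 = 3: in row 8, 3 can only go here (every other open cell in that row sees a 3).
B3 = 8: in column 2, 8 can only go here (every other open cell in that column sees an 8).
G8 = 7: in column 7, 7 can only go here (every other open cell in that column sees a 7).
J8 = 4: in row 8, 4 can only go here (every other open cell in that row sees a 4).
G1 = 6: in column 7, 6 can only go here (every other open cell in that column sees a 6).
H3 = 3: row 3 has {2,4,8,9}; col 8 has {2,4,7,8}; box has {1,2,4,5,6,7,8,9} → only 3 remains.
F3 = 1: row 3 has {2,3,4,8,9}; col 6 has {2,4,5,6,7,8,9}; box has {2,4,5,6,8,9} → only 1 remains.
F6 = 3: row 6 has {5,6,7}; col 6 has {1,2,4,5,6,7,8,9}; box has {4,5,6,7,8,9} → only 3 remains.

3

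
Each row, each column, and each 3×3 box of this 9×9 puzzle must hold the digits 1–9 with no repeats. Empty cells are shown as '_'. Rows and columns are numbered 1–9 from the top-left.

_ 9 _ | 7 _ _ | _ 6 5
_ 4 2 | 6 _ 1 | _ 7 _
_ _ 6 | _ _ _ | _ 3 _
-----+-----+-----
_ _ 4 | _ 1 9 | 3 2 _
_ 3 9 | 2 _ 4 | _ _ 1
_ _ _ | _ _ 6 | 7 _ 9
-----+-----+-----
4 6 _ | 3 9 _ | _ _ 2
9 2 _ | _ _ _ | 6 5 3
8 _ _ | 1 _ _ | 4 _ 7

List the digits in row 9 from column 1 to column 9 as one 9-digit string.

853162497

R2C9 = 8: row 2 has {1,2,4,6,7}; col 9 has {1,2,3,5,7,9}; box has {3,5,6,7} → only 8 remains.
R3C9 = 4: row 3 has {3,6}; col 9 has {1,2,3,5,7,8,9}; box has {3,5,6,7,8} → only 4 remains.
R4C9 = 6: row 4 has {1,2,3,4,9}; col 9 has {1,2,3,4,5,7,8,9}; box has {1,2,3,7,9} → only 6 remains.
R5C8 = 8: row 5 has {1,2,3,4,9}; col 8 has {2,3,5,6,7}; box has {1,2,3,6,7,9} → only 8 remains.
R6C8 = 4: row 6 has {6,7,9}; col 8 has {2,3,5,6,7,8}; box has {1,2,3,6,7,8,9} → only 4 remains.
R7C8 = 1: row 7 has {2,3,4,6,9}; col 8 has {2,3,4,5,6,7,8}; box has {2,3,4,5,6,7} → only 1 remains.
R9C2 = 5: row 9 has {1,4,7,8}; col 2 has {2,3,4,6,9}; box has {2,4,6,8,9} → only 5 remains.
R9C3 = 3: row 9 has {1,4,5,7,8}; col 3 has {2,4,6,9}; box has {2,4,5,6,8,9} → only 3 remains.
R9C6 = 2: row 9 has {1,3,4,5,7,8}; col 6 has {1,4,6,9}; box has {1,3,9} → only 2 remains.
R9C8 = 9: row 9 has {1,2,3,4,5,7,8}; col 8 has {1,2,3,4,5,6,7,8}; box has {1,2,3,4,5,6,7} → only 9 remains.
R2C7 = 9: row 2 has {1,2,4,6,7,8}; col 7 has {3,4,6,7}; box has {3,4,5,6,7,8} → only 9 remains.
R5C7 = 5: row 5 has {1,2,3,4,8,9}; col 7 has {3,4,6,7,9}; box has {1,2,3,4,6,7,8,9} → only 5 remains.
R7C3 = 7: row 7 has {1,2,3,4,6,9}; col 3 has {2,3,4,6,9}; box has {2,3,4,5,6,8,9} → only 7 remains.
R7C7 = 8: row 7 has {1,2,3,4,6,7,9}; col 7 has {3,4,5,6,7,9}; box has {1,2,3,4,5,6,7,9} → only 8 remains.
R8C3 = 1: row 8 has {2,3,5,6,9}; col 3 has {2,3,4,6,7,9}; box has {2,3,4,5,6,7,8,9} → only 1 remains.
R9C5 = 6: row 9 has {1,2,3,4,5,7,8,9}; col 5 has {1,9}; box has {1,2,3,9} → only 6 remains.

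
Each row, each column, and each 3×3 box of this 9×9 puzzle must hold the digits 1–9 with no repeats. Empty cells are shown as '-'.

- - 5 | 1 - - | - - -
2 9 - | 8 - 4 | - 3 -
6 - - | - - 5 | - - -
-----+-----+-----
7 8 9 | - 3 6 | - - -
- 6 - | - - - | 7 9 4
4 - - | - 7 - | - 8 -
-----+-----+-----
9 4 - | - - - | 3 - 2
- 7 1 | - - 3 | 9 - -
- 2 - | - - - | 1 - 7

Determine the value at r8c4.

r1c2 = 3: row 1 has {1,5}; col 2 has {2,4,6,7,8,9}; box has {2,5,6,9} → only 3 remains.
r2c3 = 7: row 2 has {2,3,4,8,9}; col 3 has {1,5,9}; box has {2,3,5,6,9} → only 7 remains.
r2c5 = 6: row 2 has {2,3,4,7,8,9}; col 5 has {3,7}; box has {1,4,5,8} → only 6 remains.
r2c7 = 5: row 2 has {2,3,4,6,7,8,9}; col 7 has {1,3,7,9}; box has {3} → only 5 remains.
r2c9 = 1: row 2 has {2,3,4,5,6,7,8,9}; col 9 has {2,4,7}; box has {3,5} → only 1 remains.
r3c2 = 1: row 3 has {5,6}; col 2 has {2,3,4,6,7,8,9}; box has {2,3,5,6,7,9} → only 1 remains.
r4c7 = 2: row 4 has {3,6,7,8,9}; col 7 has {1,3,5,7,9}; box has {4,7,8,9} → only 2 remains.
r4c9 = 5: row 4 has {2,3,6,7,8,9}; col 9 has {1,2,4,7}; box has {2,4,7,8,9} → only 5 remains.
r6c2 = 5: row 6 has {4,7,8}; col 2 has {1,2,3,4,6,7,8,9}; box has {4,6,7,8,9} → only 5 remains.
r6c7 = 6: row 6 has {4,5,7,8}; col 7 has {1,2,3,5,7,9}; box has {2,4,5,7,8,9} → only 6 remains.
r6c9 = 3: row 6 has {4,5,6,7,8}; col 9 has {1,2,4,5,7}; box has {2,4,5,6,7,8,9} → only 3 remains.
r1c1 = 8: row 1 has {1,3,5}; col 1 has {2,4,6,7,9}; box has {1,2,3,5,6,7,9} → only 8 remains.
r1c7 = 4: row 1 has {1,3,5,8}; col 7 has {1,2,3,5,6,7,9}; box has {1,3,5} → only 4 remains.
r3c3 = 4: row 3 has {1,5,6}; col 3 has {1,5,7,9}; box has {1,2,3,5,6,7,8,9} → only 4 remains.
r3c7 = 8: row 3 has {1,4,5,6}; col 7 has {1,2,3,4,5,6,7,9}; box has {1,3,4,5} → only 8 remains.
r3c9 = 9: row 3 has {1,4,5,6,8}; col 9 has {1,2,3,4,5,7}; box has {1,3,4,5,8} → only 9 remains.
r4c4 = 4: row 4 has {2,3,5,6,7,8,9}; col 4 has {1,8}; box has {3,6,7} → only 4 remains.
r4c8 = 1: row 4 has {2,3,4,5,6,7,8,9}; col 8 has {3,8,9}; box has {2,3,4,5,6,7,8,9} → only 1 remains.
r6c3 = 2: row 6 has {3,4,5,6,7,8}; col 3 has {1,4,5,7,9}; box has {4,5,6,7,8,9} → only 2 remains.
r6c4 = 9: row 6 has {2,3,4,5,6,7,8}; col 4 has {1,4,8}; box has {3,4,6,7} → only 9 remains.
r6c6 = 1: row 6 has {2,3,4,5,6,7,8,9}; col 6 has {3,4,5,6}; box has {3,4,6,7,9} → only 1 remains.
r8c1 = 5: row 8 has {1,3,7,9}; col 1 has {2,4,6,7,8,9}; box has {1,2,4,7,9} → only 5 remains.
r9c1 = 3: row 9 has {1,2,7}; col 1 has {2,4,5,6,7,8,9}; box has {1,2,4,5,7,9} → only 3 remains.
r1c9 = 6: row 1 has {1,3,4,5,8}; col 9 has {1,2,3,4,5,7,9}; box has {1,3,4,5,8,9} → only 6 remains.
r3c5 = 2: row 3 has {1,4,5,6,8,9}; col 5 has {3,6,7}; box has {1,4,5,6,8} → only 2 remains.
r3c8 = 7: row 3 has {1,2,4,5,6,8,9}; col 8 has {1,3,8,9}; box has {1,3,4,5,6,8,9} → only 7 remains.
r5c1 = 1: row 5 has {4,6,7,9}; col 1 has {2,3,4,5,6,7,8,9}; box has {2,4,5,6,7,8,9} → only 1 remains.
r5c3 = 3: row 5 has {1,4,6,7,9}; col 3 has {1,2,4,5,7,9}; box has {1,2,4,5,6,7,8,9} → only 3 remains.
r8c9 = 8: row 8 has {1,3,5,7,9}; col 9 has {1,2,3,4,5,6,7,9}; box has {1,2,3,7,9} → only 8 remains.
r1c5 = 9: row 1 has {1,3,4,5,6,8}; col 5 has {2,3,6,7}; box has {1,2,4,5,6,8} → only 9 remains.
r1c6 = 7: row 1 has {1,3,4,5,6,8,9}; col 6 has {1,3,4,5,6}; box has {1,2,4,5,6,8,9} → only 7 remains.
r1c8 = 2: row 1 has {1,3,4,5,6,7,8,9}; col 8 has {1,3,7,8,9}; box has {1,3,4,5,6,7,8,9} → only 2 remains.
r3c4 = 3: row 3 has {1,2,4,5,6,7,8,9}; col 4 has {1,4,8,9}; box has {1,2,4,5,6,7,8,9} → only 3 remains.
r7c6 = 8: row 7 has {2,3,4,9}; col 6 has {1,3,4,5,6,7}; box has {3} → only 8 remains.
r8c5 = 4: row 8 has {1,3,5,7,8,9}; col 5 has {2,3,6,7,9}; box has {3,8} → only 4 remains.
r8c8 = 6: row 8 has {1,3,4,5,7,8,9}; col 8 has {1,2,3,7,8,9}; box has {1,2,3,7,8,9} → only 6 remains.
r9c5 = 5: row 9 has {1,2,3,7}; col 5 has {2,3,4,6,7,9}; box has {3,4,8} → only 5 remains.
r9c6 = 9: row 9 has {1,2,3,5,7}; col 6 has {1,3,4,5,6,7,8}; box has {3,4,5,8} → only 9 remains.
r9c8 = 4: row 9 has {1,2,3,5,7,9}; col 8 has {1,2,3,6,7,8,9}; box has {1,2,3,6,7,8,9} → only 4 remains.
r5c5 = 8: row 5 has {1,3,4,6,7,9}; col 5 has {2,3,4,5,6,7,9}; box has {1,3,4,6,7,9} → only 8 remains.
r5c6 = 2: row 5 has {1,3,4,6,7,8,9}; col 6 has {1,3,4,5,6,7,8,9}; box has {1,3,4,6,7,8,9} → only 2 remains.
r7c3 = 6: row 7 has {2,3,4,8,9}; col 3 has {1,2,3,4,5,7,9}; box has {1,2,3,4,5,7,9} → only 6 remains.
r7c4 = 7: row 7 has {2,3,4,6,8,9}; col 4 has {1,3,4,8,9}; box has {3,4,5,8,9} → only 7 remains.
r7c5 = 1: row 7 has {2,3,4,6,7,8,9}; col 5 has {2,3,4,5,6,7,8,9}; box has {3,4,5,7,8,9} → only 1 remains.
r7c8 = 5: row 7 has {1,2,3,4,6,7,8,9}; col 8 has {1,2,3,4,6,7,8,9}; box has {1,2,3,4,6,7,8,9} → only 5 remains.
r8c4 = 2: row 8 has {1,3,4,5,6,7,8,9}; col 4 has {1,3,4,7,8,9}; box has {1,3,4,5,7,8,9} → only 2 remains.

2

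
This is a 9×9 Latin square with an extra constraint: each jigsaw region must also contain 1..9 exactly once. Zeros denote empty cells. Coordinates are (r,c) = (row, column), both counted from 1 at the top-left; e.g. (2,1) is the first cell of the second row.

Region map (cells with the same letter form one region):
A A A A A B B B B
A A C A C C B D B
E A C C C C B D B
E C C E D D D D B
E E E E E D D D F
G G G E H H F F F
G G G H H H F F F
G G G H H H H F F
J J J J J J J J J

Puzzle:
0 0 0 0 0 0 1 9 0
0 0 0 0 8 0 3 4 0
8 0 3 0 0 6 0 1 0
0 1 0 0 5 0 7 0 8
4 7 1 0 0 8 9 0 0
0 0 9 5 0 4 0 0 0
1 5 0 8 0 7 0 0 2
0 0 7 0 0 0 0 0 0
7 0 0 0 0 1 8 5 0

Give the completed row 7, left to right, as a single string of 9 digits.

156897432

(6,7) = 6: row 6 has {4,5,9}; col 7 has {1,3,7,8,9}; region has {2} → only 6 remains.
(7,7) = 4: row 7 has {1,2,5,7,8}; col 7 has {1,3,6,7,8,9}; region has {2,6} → only 4 remains.
(7,8) = 3: row 7 has {1,2,4,5,7,8}; col 8 has {1,4,5,9}; region has {2,4,6} → only 3 remains.
(8,8) = 8: row 8 has {7}; col 8 has {1,3,4,5,9}; region has {2,3,4,6} → only 8 remains.
(5,9) = 5: row 5 has {1,4,7,8,9}; col 9 has {2,8}; region has {2,3,4,6,8} → only 5 remains.
(6,8) = 7: row 6 has {4,5,6,9}; col 8 has {1,3,4,5,8,9}; region has {2,3,4,5,6,8} → only 7 remains.
(6,9) = 1: row 6 has {4,5,6,7,9}; col 9 has {2,5,8}; region has {2,3,4,5,6,7,8} → only 1 remains.
(7,3) = 6: row 7 has {1,2,3,4,5,7,8}; col 3 has {1,3,7,9}; region has {1,5,7,9} → only 6 remains.
(7,5) = 9: row 7 has {1,2,3,4,5,6,7,8}; col 5 has {5,8}; region has {4,7,8} → only 9 remains.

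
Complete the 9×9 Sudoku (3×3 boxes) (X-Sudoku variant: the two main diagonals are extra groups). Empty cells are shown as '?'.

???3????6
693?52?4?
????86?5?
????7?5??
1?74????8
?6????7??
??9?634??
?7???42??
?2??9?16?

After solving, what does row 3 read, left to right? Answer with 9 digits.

241986357

r2c7 = 8: row 2 has {2,3,4,5,6,9}; col 7 has {1,2,4,5,7}; box has {4,5,6} → only 8 remains.
r3c7 = 3: row 3 has {5,6,8}; col 7 has {1,2,4,5,7,8}; box has {4,5,6,8}; anti-diagonal has {4,6,7,9} → only 3 remains.
r5c5 = 2: row 5 has {1,4,7,8}; col 5 has {5,6,7,8,9}; box has {4,7}; main diagonal has {4,9}; anti-diagonal has {3,4,6,7,9} → only 2 remains.
r8c5 = 1: row 8 has {2,4,7}; col 5 has {2,5,6,7,8,9}; box has {3,4,6,9} → only 1 remains.
r1c5 = 4: row 1 has {3,6}; col 5 has {1,2,5,6,7,8,9}; box has {2,3,5,6,8} → only 4 remains.
r1c7 = 9: row 1 has {3,4,6}; col 7 has {1,2,3,4,5,7,8}; box has {3,4,5,6,8} → only 9 remains.
r3c3 = 1: row 3 has {3,5,6,8}; col 3 has {3,7,9}; box has {3,6,9}; main diagonal has {2,4,9} → only 1 remains.
r5c7 = 6: row 5 has {1,2,4,7,8}; col 7 has {1,2,3,4,5,7,8,9}; box has {5,7,8} → only 6 remains.
r6c5 = 3: row 6 has {6,7}; col 5 has {1,2,4,5,6,7,8,9}; box has {2,4,7} → only 3 remains.
r3c2 = 4: row 3 has {1,3,5,6,8}; col 2 has {2,6,7,9}; box has {1,3,6,9} → only 4 remains.
r3c4 = 9: in row 3, 9 can only go here (every other open cell in that row sees a 9).
r4c4 = 6: in row 4, 6 can only go here (every other open cell in that row sees a 6).
r7c2 = 1: in row 7, 1 can only go here (every other open cell in that row sees a 1).
r7c4 = 2: in row 7, 2 can only go here (every other open cell in that row sees a 2).
r8c3 = 6: in row 8, 6 can only go here (every other open cell in that row sees a 6).
r8c9 = 9: in row 8, 9 can only go here (every other open cell in that row sees a 9).
r9c9 = 3: in row 9, 3 can only go here (every other open cell in that row sees a 3).
r9c3 = 4: in row 9, 4 can only go here (every other open cell in that row sees a 4).
r8c8 = 8: row 8 has {1,2,4,6,7,9}; col 8 has {4,5,6}; box has {1,2,3,4,6,9}; main diagonal has {1,2,3,4,6,9} → only 8 remains.
r6c6 = 5: row 6 has {3,6,7}; col 6 has {2,3,4,6}; box has {2,3,4,6,7}; main diagonal has {1,2,3,4,6,8,9} → only 5 remains.
r7c8 = 7: row 7 has {1,2,3,4,6,9}; col 8 has {4,5,6,8}; box has {1,2,3,4,6,8,9} → only 7 remains.
r7c9 = 5: row 7 has {1,2,3,4,6,7,9}; col 9 has {3,6,8,9}; box has {1,2,3,4,6,7,8,9} → only 5 remains.
r8c4 = 5: row 8 has {1,2,4,6,7,8,9}; col 4 has {2,3,4,6,9}; box has {1,2,3,4,6,9} → only 5 remains.
r1c1 = 7: row 1 has {3,4,6,9}; col 1 has {1,6}; box has {1,3,4,6,9}; main diagonal has {1,2,3,4,5,6,8,9} → only 7 remains.
r1c6 = 1: row 1 has {3,4,6,7,9}; col 6 has {2,3,4,5,6}; box has {2,3,4,5,6,8,9} → only 1 remains.
r1c8 = 2: row 1 has {1,3,4,6,7,9}; col 8 has {4,5,6,7,8}; box has {3,4,5,6,8,9} → only 2 remains.
r2c4 = 7: row 2 has {2,3,4,5,6,8,9}; col 4 has {2,3,4,5,6,9}; box has {1,2,3,4,5,6,8,9} → only 7 remains.
r2c9 = 1: row 2 has {2,3,4,5,6,7,8,9}; col 9 has {3,5,6,8,9}; box has {2,3,4,5,6,8,9} → only 1 remains.
r3c1 = 2: row 3 has {1,3,4,5,6,8,9}; col 1 has {1,6,7}; box has {1,3,4,6,7,9} → only 2 remains.
r3c9 = 7: row 3 has {1,2,3,4,5,6,8,9}; col 9 has {1,3,5,6,8,9}; box has {1,2,3,4,5,6,8,9} → only 7 remains.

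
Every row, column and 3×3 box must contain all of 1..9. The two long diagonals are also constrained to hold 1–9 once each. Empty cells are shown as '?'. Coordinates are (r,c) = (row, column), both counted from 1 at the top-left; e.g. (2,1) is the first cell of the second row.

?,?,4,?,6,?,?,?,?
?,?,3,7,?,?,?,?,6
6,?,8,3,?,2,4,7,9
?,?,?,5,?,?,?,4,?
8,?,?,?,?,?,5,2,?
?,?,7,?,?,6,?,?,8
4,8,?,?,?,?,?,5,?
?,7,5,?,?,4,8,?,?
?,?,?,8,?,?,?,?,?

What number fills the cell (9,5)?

(1,1) = 7: in row 1, 7 can only go here (every other open cell in that row sees a 7).
(2,5) = 4: in row 2, 4 can only go here (every other open cell in that row sees a 4).
(6,2) = 4: in row 6, 4 can only go here (every other open cell in that row sees a 4).
(5,4) = 4: in row 5, 4 can only go here (every other open cell in that row sees a 4).
(6,1) = 5: in row 6, 5 can only go here (every other open cell in that row sees a 5).
(2,6) = 5: in row 2, 5 can only go here (every other open cell in that row sees a 5).
(3,5) = 1: row 3 has {2,3,4,6,7,8,9}; col 5 has {4,6}; box has {2,3,4,5,6,7} → only 1 remains.
(1,4) = 9: row 1 has {4,6,7}; col 4 has {3,4,5,7,8}; box has {1,2,3,4,5,6,7} → only 9 remains.
(1,6) = 8: row 1 has {4,6,7,9}; col 6 has {2,4,5,6}; box has {1,2,3,4,5,6,7,9} → only 8 remains.
(3,2) = 5: row 3 has {1,2,3,4,6,7,8,9}; col 2 has {4,7,8}; box has {3,4,6,7,8} → only 5 remains.
(1,9) = 5: in row 1, 5 can only go here (every other open cell in that row sees a 5).
(2,8) = 8: in row 2, 8 can only go here (every other open cell in that row sees an 8).
(4,5) = 8: in row 4, 8 can only go here (every other open cell in that row sees an 8).
(8,4) = 6: in row 8, 6 can only go here (every other open cell in that row sees a 6).
(7,3) = 6: in row 7, 6 can only go here (every other open cell in that row sees a 6).
(5,2) = 6: in row 5, 6 can only go here (every other open cell in that row sees a 6).
(4,7) = 6: in row 4, 6 can only go here (every other open cell in that row sees a 6).
(4,9) = 7: in row 4, 7 can only go here (every other open cell in that row sees a 7).
(5,6) = 7: in row 5, 7 can only go here (every other open cell in that row sees a 7).
(7,5) = 7: in row 7, 7 can only go here (every other open cell in that row sees a 7).
(9,9) = 4: in row 9, 4 can only go here (every other open cell in that row sees a 4).
(9,5) = 5: in row 9, 5 can only go here (every other open cell in that row sees a 5).

5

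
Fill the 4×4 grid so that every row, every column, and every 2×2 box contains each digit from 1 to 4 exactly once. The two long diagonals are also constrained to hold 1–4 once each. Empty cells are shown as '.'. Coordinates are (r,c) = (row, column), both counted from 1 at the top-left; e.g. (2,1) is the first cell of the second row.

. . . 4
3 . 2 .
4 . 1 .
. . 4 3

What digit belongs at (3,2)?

(1,1) = 2: row 1 has {4}; col 1 has {3,4}; box has {3}; main diagonal has {1,3} → only 2 remains.
(1,2) = 1: row 1 has {2,4}; col 2 has {}; box has {2,3} → only 1 remains.
(1,3) = 3: row 1 has {1,2,4}; col 3 has {1,2,4}; box has {2,4} → only 3 remains.
(2,2) = 4: row 2 has {2,3}; col 2 has {1}; box has {1,2,3}; main diagonal has {1,2,3} → only 4 remains.
(2,4) = 1: row 2 has {2,3,4}; col 4 has {3,4}; box has {2,3,4} → only 1 remains.
(3,2) = 3: row 3 has {1,4}; col 2 has {1,4}; box has {4}; anti-diagonal has {2,4} → only 3 remains.

3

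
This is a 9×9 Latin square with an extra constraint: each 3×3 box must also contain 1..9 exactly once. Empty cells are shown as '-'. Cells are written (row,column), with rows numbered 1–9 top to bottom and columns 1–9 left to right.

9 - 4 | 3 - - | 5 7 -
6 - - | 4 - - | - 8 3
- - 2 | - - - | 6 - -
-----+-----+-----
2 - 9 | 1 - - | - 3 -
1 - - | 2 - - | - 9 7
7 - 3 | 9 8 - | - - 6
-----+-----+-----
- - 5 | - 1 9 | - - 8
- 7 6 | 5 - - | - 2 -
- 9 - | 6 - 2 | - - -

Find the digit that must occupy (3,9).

(5,3) = 8: row 5 has {1,2,7,9}; col 3 has {2,3,4,5,6,9}; box has {1,2,3,7,9} → only 8 remains.
(5,7) = 4: row 5 has {1,2,7,8,9}; col 7 has {5,6}; box has {3,6,7,9} → only 4 remains.
(7,4) = 7: row 7 has {1,5,8,9}; col 4 has {1,2,3,4,5,6,9}; box has {1,2,5,6,9} → only 7 remains.
(7,7) = 3: row 7 has {1,5,7,8,9}; col 7 has {4,5,6}; box has {2,8} → only 3 remains.
(9,3) = 1: row 9 has {2,6,9}; col 3 has {2,3,4,5,6,8,9}; box has {5,6,7,9} → only 1 remains.
(9,7) = 7: row 9 has {1,2,6,9}; col 7 has {3,4,5,6}; box has {2,3,8} → only 7 remains.
(2,3) = 7: row 2 has {3,4,6,8}; col 3 has {1,2,3,4,5,6,8,9}; box has {2,4,6,9} → only 7 remains.
(3,4) = 8: row 3 has {2,6}; col 4 has {1,2,3,4,5,6,7,9}; box has {3,4} → only 8 remains.
(4,7) = 8: row 4 has {1,2,3,9}; col 7 has {3,4,5,6,7}; box has {3,4,6,7,9} → only 8 remains.
(4,9) = 5: row 4 has {1,2,3,8,9}; col 9 has {3,6,7,8}; box has {3,4,6,7,8,9} → only 5 remains.
(6,8) = 1: row 6 has {3,6,7,8,9}; col 8 has {2,3,7,8,9}; box has {3,4,5,6,7,8,9} → only 1 remains.
(7,1) = 4: row 7 has {1,3,5,7,8,9}; col 1 has {1,2,6,7,9}; box has {1,5,6,7,9} → only 4 remains.
(7,2) = 2: row 7 has {1,3,4,5,7,8,9}; col 2 has {7,9}; box has {1,4,5,6,7,9} → only 2 remains.
(7,8) = 6: row 7 has {1,2,3,4,5,7,8,9}; col 8 has {1,2,3,7,8,9}; box has {2,3,7,8} → only 6 remains.
(9,9) = 4: row 9 has {1,2,6,7,9}; col 9 has {3,5,6,7,8}; box has {2,3,6,7,8} → only 4 remains.
(3,8) = 4: row 3 has {2,6,8}; col 8 has {1,2,3,6,7,8,9}; box has {3,5,6,7,8} → only 4 remains.
(6,7) = 2: row 6 has {1,3,6,7,8,9}; col 7 has {3,4,5,6,7,8}; box has {1,3,4,5,6,7,8,9} → only 2 remains.
(9,5) = 3: row 9 has {1,2,4,6,7,9}; col 5 has {1,8}; box has {1,2,5,6,7,9} → only 3 remains.
(9,8) = 5: row 9 has {1,2,3,4,6,7,9}; col 8 has {1,2,3,4,6,7,8,9}; box has {2,3,4,6,7,8} → only 5 remains.
(8,5) = 4: row 8 has {2,5,6,7}; col 5 has {1,3,8}; box has {1,2,3,5,6,7,9} → only 4 remains.
(8,6) = 8: row 8 has {2,4,5,6,7}; col 6 has {2,9}; box has {1,2,3,4,5,6,7,9} → only 8 remains.
(9,1) = 8: row 9 has {1,2,3,4,5,6,7,9}; col 1 has {1,2,4,6,7,9}; box has {1,2,4,5,6,7,9} → only 8 remains.
(8,1) = 3: row 8 has {2,4,5,6,7,8}; col 1 has {1,2,4,6,7,8,9}; box has {1,2,4,5,6,7,8,9} → only 3 remains.
(3,1) = 5: row 3 has {2,4,6,8}; col 1 has {1,2,3,4,6,7,8,9}; box has {2,4,6,7,9} → only 5 remains.
(2,2) = 1: row 2 has {3,4,6,7,8}; col 2 has {2,7,9}; box has {2,4,5,6,7,9} → only 1 remains.
(2,6) = 5: row 2 has {1,3,4,6,7,8}; col 6 has {2,8,9}; box has {3,4,8} → only 5 remains.
(2,7) = 9: row 2 has {1,3,4,5,6,7,8}; col 7 has {2,3,4,5,6,7,8}; box has {3,4,5,6,7,8} → only 9 remains.
(3,2) = 3: row 3 has {2,4,5,6,8}; col 2 has {1,2,7,9}; box has {1,2,4,5,6,7,9} → only 3 remains.
(3,9) = 1: row 3 has {2,3,4,5,6,8}; col 9 has {3,4,5,6,7,8}; box has {3,4,5,6,7,8,9} → only 1 remains.

1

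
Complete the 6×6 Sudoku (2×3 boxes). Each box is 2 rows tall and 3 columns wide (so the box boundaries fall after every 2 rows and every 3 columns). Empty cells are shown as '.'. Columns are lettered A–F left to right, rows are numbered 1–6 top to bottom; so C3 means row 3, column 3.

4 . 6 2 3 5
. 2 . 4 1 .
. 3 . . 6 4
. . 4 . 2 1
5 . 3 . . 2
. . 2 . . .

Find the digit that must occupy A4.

B1 = 1: row 1 has {2,3,4,5,6}; col 2 has {2,3}; box has {2,4,6} → only 1 remains.
A2 = 3: row 2 has {1,2,4}; col 1 has {4,5}; box has {1,2,4,6} → only 3 remains.
C2 = 5: row 2 has {1,2,3,4}; col 3 has {2,3,4,6}; box has {1,2,3,4,6} → only 5 remains.
F2 = 6: row 2 has {1,2,3,4,5}; col 6 has {1,2,4,5}; box has {1,2,3,4,5} → only 6 remains.
C3 = 1: row 3 has {3,4,6}; col 3 has {2,3,4,5,6}; box has {3,4} → only 1 remains.
D3 = 5: row 3 has {1,3,4,6}; col 4 has {2,4}; box has {1,2,4,6} → only 5 remains.
A4 = 6: row 4 has {1,2,4}; col 1 has {3,4,5}; box has {1,3,4} → only 6 remains.

6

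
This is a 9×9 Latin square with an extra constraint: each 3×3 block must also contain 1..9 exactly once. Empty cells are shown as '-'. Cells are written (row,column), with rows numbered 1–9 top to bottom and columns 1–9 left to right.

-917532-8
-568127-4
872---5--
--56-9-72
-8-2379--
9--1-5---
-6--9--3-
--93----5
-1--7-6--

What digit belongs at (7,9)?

7

(1,1) = 4: row 1 has {1,2,3,5,7,8,9}; col 1 has {8,9}; box has {1,2,5,6,7,8,9} → only 4 remains.
(1,8) = 6: row 1 has {1,2,3,4,5,7,8,9}; col 8 has {3,7}; box has {2,4,5,7,8} → only 6 remains.
(2,1) = 3: row 2 has {1,2,4,5,6,7,8}; col 1 has {4,8,9}; box has {1,2,4,5,6,7,8,9} → only 3 remains.
(2,8) = 9: row 2 has {1,2,3,4,5,6,7,8}; col 8 has {3,6,7}; box has {2,4,5,6,7,8} → only 9 remains.
(3,8) = 1: row 3 has {2,5,7,8}; col 8 has {3,6,7,9}; box has {2,4,5,6,7,8,9} → only 1 remains.
(3,9) = 3: row 3 has {1,2,5,7,8}; col 9 has {2,4,5,8}; box has {1,2,4,5,6,7,8,9} → only 3 remains.
(4,1) = 1: row 4 has {2,5,6,7,9}; col 1 has {3,4,8,9}; box has {5,8,9} → only 1 remains.
(5,1) = 6: row 5 has {2,3,7,8,9}; col 1 has {1,3,4,8,9}; box has {1,5,8,9} → only 6 remains.
(5,3) = 4: row 5 has {2,3,6,7,8,9}; col 3 has {1,2,5,6,9}; box has {1,5,6,8,9} → only 4 remains.
(5,8) = 5: row 5 has {2,3,4,6,7,8,9}; col 8 has {1,3,6,7,9}; box has {2,7,9} → only 5 remains.
(5,9) = 1: row 5 has {2,3,4,5,6,7,8,9}; col 9 has {2,3,4,5,8}; box has {2,5,7,9} → only 1 remains.
(6,9) = 6: row 6 has {1,5,9}; col 9 has {1,2,3,4,5,8}; box has {1,2,5,7,9} → only 6 remains.
(7,9) = 7: row 7 has {3,6,9}; col 9 has {1,2,3,4,5,6,8}; box has {3,5,6} → only 7 remains.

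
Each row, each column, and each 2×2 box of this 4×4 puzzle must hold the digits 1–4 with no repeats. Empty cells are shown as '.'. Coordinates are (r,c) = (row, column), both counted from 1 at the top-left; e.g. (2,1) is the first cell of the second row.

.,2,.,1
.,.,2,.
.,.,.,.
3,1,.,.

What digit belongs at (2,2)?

3

(1,1) = 4: row 1 has {1,2}; col 1 has {3}; box has {2} → only 4 remains.
(1,3) = 3: row 1 has {1,2,4}; col 3 has {2}; box has {1,2} → only 3 remains.
(2,1) = 1: row 2 has {2}; col 1 has {3,4}; box has {2,4} → only 1 remains.
(2,2) = 3: row 2 has {1,2}; col 2 has {1,2}; box has {1,2,4} → only 3 remains.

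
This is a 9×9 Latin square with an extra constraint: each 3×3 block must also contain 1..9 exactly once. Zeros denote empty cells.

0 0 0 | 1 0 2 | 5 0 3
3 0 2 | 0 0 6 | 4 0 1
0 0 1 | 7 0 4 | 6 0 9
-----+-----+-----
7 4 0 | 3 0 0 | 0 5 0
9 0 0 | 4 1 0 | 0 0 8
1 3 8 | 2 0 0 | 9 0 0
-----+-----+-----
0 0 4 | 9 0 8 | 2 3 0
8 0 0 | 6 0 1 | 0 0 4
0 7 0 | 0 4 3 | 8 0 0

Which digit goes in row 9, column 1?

2

row 3, column 1 = 5: row 3 has {1,4,6,7,9}; col 1 has {1,3,7,8,9}; box has {1,2,3} → only 5 remains.
row 3, column 2 = 8: row 3 has {1,4,5,6,7,9}; col 2 has {3,4,7}; box has {1,2,3,5} → only 8 remains.
row 3, column 5 = 3: row 3 has {1,4,5,6,7,8,9}; col 5 has {1,4}; box has {1,2,4,6,7} → only 3 remains.
row 3, column 8 = 2: row 3 has {1,3,4,5,6,7,8,9}; col 8 has {3,5}; box has {1,3,4,5,6,9} → only 2 remains.
row 4, column 3 = 6: row 4 has {3,4,5,7}; col 3 has {1,2,4,8}; box has {1,3,4,7,8,9} → only 6 remains.
row 4, column 6 = 9: row 4 has {3,4,5,6,7}; col 6 has {1,2,3,4,6,8}; box has {1,2,3,4} → only 9 remains.
row 4, column 7 = 1: row 4 has {3,4,5,6,7,9}; col 7 has {2,4,5,6,8,9}; box has {5,8,9} → only 1 remains.
row 4, column 9 = 2: row 4 has {1,3,4,5,6,7,9}; col 9 has {1,3,4,8,9}; box has {1,5,8,9} → only 2 remains.
row 5, column 3 = 5: row 5 has {1,4,8,9}; col 3 has {1,2,4,6,8}; box has {1,3,4,6,7,8,9} → only 5 remains.
row 5, column 6 = 7: row 5 has {1,4,5,8,9}; col 6 has {1,2,3,4,6,8,9}; box has {1,2,3,4,9} → only 7 remains.
row 5, column 7 = 3: row 5 has {1,4,5,7,8,9}; col 7 has {1,2,4,5,6,8,9}; box has {1,2,5,8,9} → only 3 remains.
row 5, column 8 = 6: row 5 has {1,3,4,5,7,8,9}; col 8 has {2,3,5}; box has {1,2,3,5,8,9} → only 6 remains.
row 6, column 6 = 5: row 6 has {1,2,3,8,9}; col 6 has {1,2,3,4,6,7,8,9}; box has {1,2,3,4,7,9} → only 5 remains.
row 6, column 9 = 7: row 6 has {1,2,3,5,8,9}; col 9 has {1,2,3,4,8,9}; box has {1,2,3,5,6,8,9} → only 7 remains.
row 7, column 1 = 6: row 7 has {2,3,4,8,9}; col 1 has {1,3,5,7,8,9}; box has {4,7,8} → only 6 remains.
row 7, column 9 = 5: row 7 has {2,3,4,6,8,9}; col 9 has {1,2,3,4,7,8,9}; box has {2,3,4,8} → only 5 remains.
row 8, column 7 = 7: row 8 has {1,4,6,8}; col 7 has {1,2,3,4,5,6,8,9}; box has {2,3,4,5,8} → only 7 remains.
row 8, column 8 = 9: row 8 has {1,4,6,7,8}; col 8 has {2,3,5,6}; box has {2,3,4,5,7,8} → only 9 remains.
row 9, column 1 = 2: row 9 has {3,4,7,8}; col 1 has {1,3,5,6,7,8,9}; box has {4,6,7,8} → only 2 remains.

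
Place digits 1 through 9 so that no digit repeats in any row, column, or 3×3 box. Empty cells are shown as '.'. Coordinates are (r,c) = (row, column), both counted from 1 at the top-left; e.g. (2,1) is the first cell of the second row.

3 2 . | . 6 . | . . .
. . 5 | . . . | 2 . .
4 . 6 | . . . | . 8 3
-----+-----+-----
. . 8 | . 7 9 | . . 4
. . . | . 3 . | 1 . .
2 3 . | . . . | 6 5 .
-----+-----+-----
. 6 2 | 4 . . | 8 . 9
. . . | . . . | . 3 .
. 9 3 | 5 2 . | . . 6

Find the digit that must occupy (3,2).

(4,7) = 3: row 4 has {4,7,8,9}; col 7 has {1,2,6,8}; box has {1,4,5,6} → only 3 remains.
(4,8) = 2: row 4 has {3,4,7,8,9}; col 8 has {3,5,8}; box has {1,3,4,5,6} → only 2 remains.
(7,5) = 1: row 7 has {2,4,6,8,9}; col 5 has {2,3,6,7}; box has {2,4,5} → only 1 remains.
(7,8) = 7: row 7 has {1,2,4,6,8,9}; col 8 has {2,3,5,8}; box has {3,6,8,9} → only 7 remains.
(9,7) = 4: row 9 has {2,3,5,6,9}; col 7 has {1,2,3,6,8}; box has {3,6,7,8,9} → only 4 remains.
(9,8) = 1: row 9 has {2,3,4,5,6,9}; col 8 has {2,3,5,7,8}; box has {3,4,6,7,8,9} → only 1 remains.
(5,8) = 9: row 5 has {1,3}; col 8 has {1,2,3,5,7,8}; box has {1,2,3,4,5,6} → only 9 remains.
(7,1) = 5: row 7 has {1,2,4,6,7,8,9}; col 1 has {2,3,4}; box has {2,3,6,9} → only 5 remains.
(7,6) = 3: row 7 has {1,2,4,5,6,7,8,9}; col 6 has {9}; box has {1,2,4,5} → only 3 remains.
(8,7) = 5: row 8 has {3}; col 7 has {1,2,3,4,6,8}; box has {1,3,4,6,7,8,9} → only 5 remains.
(8,9) = 2: row 8 has {3,5}; col 9 has {3,4,6,9}; box has {1,3,4,5,6,7,8,9} → only 2 remains.
(1,8) = 4: row 1 has {2,3,6}; col 8 has {1,2,3,5,7,8,9}; box has {2,3,8} → only 4 remains.
(2,8) = 6: row 2 has {2,5}; col 8 has {1,2,3,4,5,7,8,9}; box has {2,3,4,8} → only 6 remains.
(2,4) = 3: in row 2, 3 can only go here (every other open cell in that row sees a 3).
(4,2) = 5: in row 4, 5 can only go here (every other open cell in that row sees a 5).
(5,6) = 5: in row 5, 5 can only go here (every other open cell in that row sees a 5).
(1,9) = 5: in row 1, 5 can only go here (every other open cell in that row sees a 5).
(3,5) = 5: in row 3, 5 can only go here (every other open cell in that row sees a 5).
(5,4) = 2: in row 5, 2 can only go here (every other open cell in that row sees a 2).
(3,6) = 2: in row 3, 2 can only go here (every other open cell in that row sees a 2).
(5,9) = 8: in row 5, 8 can only go here (every other open cell in that row sees an 8).
(5,1) = 6: in row 5, 6 can only go here (every other open cell in that row sees a 6).
(4,1) = 1: row 4 has {2,3,4,5,7,8,9}; col 1 has {2,3,4,5,6}; box has {2,3,5,6,8} → only 1 remains.
(4,4) = 6: row 4 has {1,2,3,4,5,7,8,9}; col 4 has {2,3,4,5}; box has {2,3,5,7,9} → only 6 remains.
(6,9) = 7: row 6 has {2,3,5,6}; col 9 has {2,3,4,5,6,8,9}; box has {1,2,3,4,5,6,8,9} → only 7 remains.
(2,9) = 1: row 2 has {2,3,5,6}; col 9 has {2,3,4,5,6,7,8,9}; box has {2,3,4,5,6,8} → only 1 remains.
(6,3) = 9: in row 6, 9 can only go here (every other open cell in that row sees a 9).
(8,6) = 6: in row 8, 6 can only go here (every other open cell in that row sees a 6).
(2,1) = 9: in column 1, 9 can only go here (every other open cell in that column sees a 9).
(8,5) = 9: in column 5, 9 can only go here (every other open cell in that column sees a 9).
(2,2) = 8: in box 1, 8 can only go here (every other open cell in that box sees an 8).
(2,5) = 4: row 2 has {1,2,3,5,6,8,9}; col 5 has {1,2,3,5,6,7,9}; box has {2,3,5,6} → only 4 remains.
(2,6) = 7: row 2 has {1,2,3,4,5,6,8,9}; col 6 has {2,3,5,6,9}; box has {2,3,4,5,6} → only 7 remains.
(6,5) = 8: row 6 has {2,3,5,6,7,9}; col 5 has {1,2,3,4,5,6,7,9}; box has {2,3,5,6,7,9} → only 8 remains.
(9,6) = 8: row 9 has {1,2,3,4,5,6,9}; col 6 has {2,3,5,6,7,9}; box has {1,2,3,4,5,6,9} → only 8 remains.
(1,6) = 1: row 1 has {2,3,4,5,6}; col 6 has {2,3,5,6,7,8,9}; box has {2,3,4,5,6,7} → only 1 remains.
(3,4) = 9: row 3 has {2,3,4,5,6,8}; col 4 has {2,3,4,5,6}; box has {1,2,3,4,5,6,7} → only 9 remains.
(3,7) = 7: row 3 has {2,3,4,5,6,8,9}; col 7 has {1,2,3,4,5,6,8}; box has {1,2,3,4,5,6,8} → only 7 remains.
(6,4) = 1: row 6 has {2,3,5,6,7,8,9}; col 4 has {2,3,4,5,6,9}; box has {2,3,5,6,7,8,9} → only 1 remains.
(6,6) = 4: row 6 has {1,2,3,5,6,7,8,9}; col 6 has {1,2,3,5,6,7,8,9}; box has {1,2,3,5,6,7,8,9} → only 4 remains.
(8,4) = 7: row 8 has {2,3,5,6,9}; col 4 has {1,2,3,4,5,6,9}; box has {1,2,3,4,5,6,8,9} → only 7 remains.
(9,1) = 7: row 9 has {1,2,3,4,5,6,8,9}; col 1 has {1,2,3,4,5,6,9}; box has {2,3,5,6,9} → only 7 remains.
(1,3) = 7: row 1 has {1,2,3,4,5,6}; col 3 has {2,3,5,6,8,9}; box has {2,3,4,5,6,8,9} → only 7 remains.
(1,4) = 8: row 1 has {1,2,3,4,5,6,7}; col 4 has {1,2,3,4,5,6,7,9}; box has {1,2,3,4,5,6,7,9} → only 8 remains.
(1,7) = 9: row 1 has {1,2,3,4,5,6,7,8}; col 7 has {1,2,3,4,5,6,7,8}; box has {1,2,3,4,5,6,7,8} → only 9 remains.
(3,2) = 1: row 3 has {2,3,4,5,6,7,8,9}; col 2 has {2,3,5,6,8,9}; box has {2,3,4,5,6,7,8,9} → only 1 remains.

1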